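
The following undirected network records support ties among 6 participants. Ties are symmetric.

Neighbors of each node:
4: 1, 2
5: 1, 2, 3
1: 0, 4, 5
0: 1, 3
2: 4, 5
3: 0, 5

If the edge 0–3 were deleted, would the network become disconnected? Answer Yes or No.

No

Even without that edge, 0 still reaches 3 via 0 – 1 – 5 – 3, so the network stays connected. Not a bridge.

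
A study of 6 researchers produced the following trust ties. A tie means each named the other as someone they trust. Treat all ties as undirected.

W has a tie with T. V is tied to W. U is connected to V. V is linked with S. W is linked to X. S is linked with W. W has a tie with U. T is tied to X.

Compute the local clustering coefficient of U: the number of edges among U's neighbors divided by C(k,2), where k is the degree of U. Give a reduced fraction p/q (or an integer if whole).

1

U's neighbors: V and W (k = 2).
Possible neighbor pairs: C(2,2) = 1. Edges among them: V–W → e = 1.
Clustering(U) = 1/1.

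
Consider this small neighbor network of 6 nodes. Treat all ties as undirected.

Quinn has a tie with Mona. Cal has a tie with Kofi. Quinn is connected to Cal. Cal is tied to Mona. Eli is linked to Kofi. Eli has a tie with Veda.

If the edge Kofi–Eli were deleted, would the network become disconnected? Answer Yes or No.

Yes

Without the Kofi–Eli edge there is no alternate route between Kofi and Eli, so the network disconnects. It is a bridge.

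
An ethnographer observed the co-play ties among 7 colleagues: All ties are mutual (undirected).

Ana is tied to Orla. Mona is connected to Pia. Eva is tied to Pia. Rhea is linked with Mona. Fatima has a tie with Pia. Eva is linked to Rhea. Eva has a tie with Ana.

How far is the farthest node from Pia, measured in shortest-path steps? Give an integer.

Distances from Pia: Ana:2, Eva:1, Fatima:1, Mona:1, Orla:3, Rhea:2.
The largest is 3 (to Orla), so the eccentricity of Pia is 3.

3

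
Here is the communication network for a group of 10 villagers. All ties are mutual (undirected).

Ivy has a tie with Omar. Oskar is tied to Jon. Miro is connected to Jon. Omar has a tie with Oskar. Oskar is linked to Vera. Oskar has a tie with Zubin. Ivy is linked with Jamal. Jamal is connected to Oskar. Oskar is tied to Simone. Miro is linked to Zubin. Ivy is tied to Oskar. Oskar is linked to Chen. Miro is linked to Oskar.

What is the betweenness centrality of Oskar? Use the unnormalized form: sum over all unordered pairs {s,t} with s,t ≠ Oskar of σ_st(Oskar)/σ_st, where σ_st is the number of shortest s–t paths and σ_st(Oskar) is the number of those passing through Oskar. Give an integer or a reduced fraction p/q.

31

Pairs whose geodesics pass through Oskar — Miro–Simone: 1; Miro–Vera: 1; Miro–Jamal: 1; Miro–Ivy: 1; Miro–Chen: 1; Miro–Omar: 1; Zubin–Simone: 1; Zubin–Vera: 1; Zubin–Jamal: 1; Zubin–Ivy: 1; Zubin–Chen: 1; Zubin–Jon: 1/2; Zubin–Omar: 1; Simone–Vera: 1 … (+18 more pairs).
All other pairs contribute 0.
Summing the contributions gives betweenness(Oskar) = 31.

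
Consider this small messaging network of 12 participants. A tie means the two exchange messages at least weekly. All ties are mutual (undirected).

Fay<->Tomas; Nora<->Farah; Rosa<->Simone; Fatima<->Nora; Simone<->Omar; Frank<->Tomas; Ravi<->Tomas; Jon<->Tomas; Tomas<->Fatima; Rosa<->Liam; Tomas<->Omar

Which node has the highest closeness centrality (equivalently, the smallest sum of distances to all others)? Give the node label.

Tomas

Farness (sum of distances to all others) for each node — Farah:44, Fatima:26, Fay:30, Frank:30, Jon:30, Liam:48, Nora:34, Omar:24, Ravi:30, Rosa:38, Simone:30, Tomas:20.
The smallest farness is 20, for Tomas, so Tomas has the highest closeness.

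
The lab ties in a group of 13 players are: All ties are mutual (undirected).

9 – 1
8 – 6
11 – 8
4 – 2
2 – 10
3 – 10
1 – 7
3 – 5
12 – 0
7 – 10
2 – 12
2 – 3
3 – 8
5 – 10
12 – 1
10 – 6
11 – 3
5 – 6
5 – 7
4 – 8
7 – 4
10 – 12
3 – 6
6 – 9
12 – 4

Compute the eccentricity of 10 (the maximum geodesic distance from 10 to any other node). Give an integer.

2

Distances from 10: 0:2, 1:2, 2:1, 3:1, 4:2, 5:1, 6:1, 7:1, 8:2, 9:2, 11:2, 12:1.
The largest is 2 (to 4, 0, 1, 11, 8, and 9), so the eccentricity of 10 is 2.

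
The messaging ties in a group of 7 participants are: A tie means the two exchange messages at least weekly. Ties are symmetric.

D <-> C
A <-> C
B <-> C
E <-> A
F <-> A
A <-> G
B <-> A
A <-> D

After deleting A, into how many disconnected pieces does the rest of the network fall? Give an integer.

4

Without A, the remaining ties split the others into: {B, C, D}; {E}; {F}; {G}.
That's 4 separate components.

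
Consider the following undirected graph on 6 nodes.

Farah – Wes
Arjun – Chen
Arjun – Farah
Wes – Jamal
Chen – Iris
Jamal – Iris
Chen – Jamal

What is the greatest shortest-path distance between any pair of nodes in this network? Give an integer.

Eccentricity of each node (its greatest distance to any other): Arjun:2, Chen:2, Farah:3, Iris:3, Jamal:2, Wes:2.
The maximum eccentricity is 3, realized for instance by the pair Farah–Iris via Farah – Arjun – Chen – Iris. So the diameter is 3.

3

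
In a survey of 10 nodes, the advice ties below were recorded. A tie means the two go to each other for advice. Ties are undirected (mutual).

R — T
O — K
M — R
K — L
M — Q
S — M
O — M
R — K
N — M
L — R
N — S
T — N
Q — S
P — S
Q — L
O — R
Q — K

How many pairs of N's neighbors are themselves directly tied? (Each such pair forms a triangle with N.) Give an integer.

1

N's neighbors: M, S, and T.
Neighbor pairs that are themselves tied: N–M–S. Each forms one triangle with N, for 1 in total.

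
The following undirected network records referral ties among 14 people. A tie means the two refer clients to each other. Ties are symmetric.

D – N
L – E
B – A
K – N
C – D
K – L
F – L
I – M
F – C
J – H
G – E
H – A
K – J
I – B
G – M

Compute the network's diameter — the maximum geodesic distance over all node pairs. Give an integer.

Eccentricity of each node (its greatest distance to any other): A:6, B:7, C:7, D:7, E:5, F:6, G:5, H:5, I:7, J:5, K:5, L:5, M:6, N:6.
The maximum eccentricity is 7, realized for instance by the pair D–I via D – N – K – L – E – G – M – I. So the diameter is 7.

7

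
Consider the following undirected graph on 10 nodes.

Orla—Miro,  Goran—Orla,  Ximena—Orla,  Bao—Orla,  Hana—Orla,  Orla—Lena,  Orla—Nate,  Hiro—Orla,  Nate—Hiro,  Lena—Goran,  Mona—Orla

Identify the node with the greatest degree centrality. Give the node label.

Orla

Degrees — Bao:1, Goran:2, Hana:1, Hiro:2, Lena:2, Miro:1, Mona:1, Nate:2, Orla:9, Ximena:1.
The maximum is 9, attained only by Orla.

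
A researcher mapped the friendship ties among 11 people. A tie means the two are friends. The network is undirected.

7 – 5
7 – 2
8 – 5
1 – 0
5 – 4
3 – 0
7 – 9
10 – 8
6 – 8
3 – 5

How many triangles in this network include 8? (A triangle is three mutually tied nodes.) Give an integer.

0

8's neighbors are 5, 6, and 10, but none of them are tied to each other, so no triangle contains 8.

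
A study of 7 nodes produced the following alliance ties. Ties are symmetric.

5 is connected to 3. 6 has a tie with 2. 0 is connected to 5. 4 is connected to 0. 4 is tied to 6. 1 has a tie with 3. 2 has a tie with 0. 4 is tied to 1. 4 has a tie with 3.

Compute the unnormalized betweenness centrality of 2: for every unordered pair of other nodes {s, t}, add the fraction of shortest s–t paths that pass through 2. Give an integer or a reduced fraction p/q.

5/6

Pairs whose geodesics pass through 2 — 5–6: 1/3; 0–6: 1/2.
All other pairs contribute 0.
Summing the contributions gives betweenness(2) = 5/6.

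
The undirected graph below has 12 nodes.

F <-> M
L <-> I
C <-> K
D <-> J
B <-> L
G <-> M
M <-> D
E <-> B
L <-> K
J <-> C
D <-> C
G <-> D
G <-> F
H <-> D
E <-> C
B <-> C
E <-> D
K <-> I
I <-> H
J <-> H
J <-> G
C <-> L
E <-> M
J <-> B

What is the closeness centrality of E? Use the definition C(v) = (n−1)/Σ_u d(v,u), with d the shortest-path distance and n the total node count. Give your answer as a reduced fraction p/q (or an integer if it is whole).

Distances from E: B:1, C:1, D:1, F:2, G:2, H:2, I:3, J:2, K:2, L:2, M:1. Sum = 19.
n = 12, so closeness = 11/19.

11/19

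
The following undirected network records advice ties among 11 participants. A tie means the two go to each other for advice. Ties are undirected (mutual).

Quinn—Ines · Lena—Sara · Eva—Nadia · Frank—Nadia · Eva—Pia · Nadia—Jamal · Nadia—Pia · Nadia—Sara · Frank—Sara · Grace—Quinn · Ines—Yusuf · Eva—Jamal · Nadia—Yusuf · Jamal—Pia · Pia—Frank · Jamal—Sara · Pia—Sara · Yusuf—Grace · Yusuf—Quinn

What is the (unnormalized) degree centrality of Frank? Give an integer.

Frank is directly tied to Nadia, Pia, and Sara. That is 3 neighbors, so the degree of Frank is 3.

3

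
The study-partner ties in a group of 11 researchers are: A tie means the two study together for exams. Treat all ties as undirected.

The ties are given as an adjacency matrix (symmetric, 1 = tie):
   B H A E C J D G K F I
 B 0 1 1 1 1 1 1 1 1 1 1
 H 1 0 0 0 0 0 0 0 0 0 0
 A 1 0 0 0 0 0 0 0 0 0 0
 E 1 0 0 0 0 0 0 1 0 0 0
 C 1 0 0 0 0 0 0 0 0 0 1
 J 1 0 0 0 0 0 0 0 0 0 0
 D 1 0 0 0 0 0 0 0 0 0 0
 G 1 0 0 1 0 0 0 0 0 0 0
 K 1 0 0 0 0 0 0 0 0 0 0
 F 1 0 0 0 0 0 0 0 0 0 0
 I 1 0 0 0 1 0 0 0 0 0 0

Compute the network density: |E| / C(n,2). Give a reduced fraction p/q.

There are 12 edges and 11 nodes, so the maximum possible is C(11,2) = 55.
Density = 12/55.

12/55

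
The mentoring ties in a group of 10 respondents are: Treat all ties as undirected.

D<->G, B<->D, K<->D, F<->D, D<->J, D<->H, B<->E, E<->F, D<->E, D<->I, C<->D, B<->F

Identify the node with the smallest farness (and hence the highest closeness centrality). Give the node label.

D

Farness (sum of distances to all others) for each node — B:15, C:17, D:9, E:15, F:15, G:17, H:17, I:17, J:17, K:17.
The smallest farness is 9, for D, so D has the highest closeness.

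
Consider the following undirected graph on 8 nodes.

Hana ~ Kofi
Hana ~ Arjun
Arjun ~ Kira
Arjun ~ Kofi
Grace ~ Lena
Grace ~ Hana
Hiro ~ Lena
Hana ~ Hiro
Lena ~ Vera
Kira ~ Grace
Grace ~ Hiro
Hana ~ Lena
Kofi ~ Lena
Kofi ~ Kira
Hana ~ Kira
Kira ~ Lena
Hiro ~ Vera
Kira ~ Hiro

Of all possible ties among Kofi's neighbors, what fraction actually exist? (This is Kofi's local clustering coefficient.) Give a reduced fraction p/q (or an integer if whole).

Kofi's neighbors: Arjun, Hana, Kira, and Lena (k = 4).
Possible neighbor pairs: C(4,2) = 6. Edges among them: Arjun–Hana, Arjun–Kira, Hana–Kira, Hana–Lena, Kira–Lena → e = 5.
Clustering(Kofi) = 5/6.

5/6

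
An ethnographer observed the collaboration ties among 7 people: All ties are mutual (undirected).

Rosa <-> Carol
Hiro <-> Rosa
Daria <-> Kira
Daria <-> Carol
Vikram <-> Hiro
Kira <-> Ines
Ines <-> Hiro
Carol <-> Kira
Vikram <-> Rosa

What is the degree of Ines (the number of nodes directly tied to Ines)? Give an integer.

2

Ines is directly tied to Hiro and Kira. That is 2 neighbors, so the degree of Ines is 2.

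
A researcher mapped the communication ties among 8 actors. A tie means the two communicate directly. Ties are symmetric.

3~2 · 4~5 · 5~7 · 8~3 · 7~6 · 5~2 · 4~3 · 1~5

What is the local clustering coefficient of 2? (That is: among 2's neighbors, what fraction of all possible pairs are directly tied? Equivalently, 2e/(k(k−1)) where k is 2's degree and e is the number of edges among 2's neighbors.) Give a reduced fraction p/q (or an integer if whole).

0

2's neighbors: 3 and 5 (k = 2).
Possible neighbor pairs: C(2,2) = 1. Edges among them: none → e = 0.
Clustering(2) = 0/1.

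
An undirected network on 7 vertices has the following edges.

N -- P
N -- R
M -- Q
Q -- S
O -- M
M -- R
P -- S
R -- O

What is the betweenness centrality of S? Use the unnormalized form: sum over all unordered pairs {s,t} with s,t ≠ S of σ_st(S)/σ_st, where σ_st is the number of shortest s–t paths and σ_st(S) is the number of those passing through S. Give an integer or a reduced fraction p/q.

2

Pairs whose geodesics pass through S — P–M: 1/2; P–Q: 1; N–Q: 1/2.
All other pairs contribute 0.
Summing the contributions gives betweenness(S) = 2.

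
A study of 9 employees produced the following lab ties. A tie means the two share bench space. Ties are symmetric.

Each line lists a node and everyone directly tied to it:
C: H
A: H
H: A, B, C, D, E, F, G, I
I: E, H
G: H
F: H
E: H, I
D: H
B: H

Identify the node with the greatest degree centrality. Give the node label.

H

Degrees — A:1, B:1, C:1, D:1, E:2, F:1, G:1, H:8, I:2.
The maximum is 8, attained only by H.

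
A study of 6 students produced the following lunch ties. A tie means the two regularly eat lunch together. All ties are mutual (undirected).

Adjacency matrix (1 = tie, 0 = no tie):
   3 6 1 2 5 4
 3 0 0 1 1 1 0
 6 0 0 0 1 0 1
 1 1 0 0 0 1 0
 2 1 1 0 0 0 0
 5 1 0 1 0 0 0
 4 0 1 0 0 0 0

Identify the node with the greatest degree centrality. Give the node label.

Degrees — 1:2, 2:2, 3:3, 4:1, 5:2, 6:2.
The maximum is 3, attained only by 3.

3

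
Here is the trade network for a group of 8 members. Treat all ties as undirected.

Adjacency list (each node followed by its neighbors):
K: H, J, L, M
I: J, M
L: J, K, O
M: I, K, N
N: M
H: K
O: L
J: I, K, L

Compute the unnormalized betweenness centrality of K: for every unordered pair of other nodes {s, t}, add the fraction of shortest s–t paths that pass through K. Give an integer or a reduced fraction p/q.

Pairs whose geodesics pass through K — N–O: 1; N–H: 1; N–L: 1; N–J: 1/2; O–H: 1; O–M: 1; H–M: 1; H–L: 1; H–J: 1; H–I: 2/2; M–L: 1; M–J: 1/2.
All other pairs contribute 0.
Summing the contributions gives betweenness(K) = 11.

11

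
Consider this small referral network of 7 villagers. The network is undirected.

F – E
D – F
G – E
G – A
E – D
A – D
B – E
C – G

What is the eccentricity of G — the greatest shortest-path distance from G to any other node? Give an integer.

Distances from G: A:1, B:2, C:1, D:2, E:1, F:2.
The largest is 2 (to B, F, and D), so the eccentricity of G is 2.

2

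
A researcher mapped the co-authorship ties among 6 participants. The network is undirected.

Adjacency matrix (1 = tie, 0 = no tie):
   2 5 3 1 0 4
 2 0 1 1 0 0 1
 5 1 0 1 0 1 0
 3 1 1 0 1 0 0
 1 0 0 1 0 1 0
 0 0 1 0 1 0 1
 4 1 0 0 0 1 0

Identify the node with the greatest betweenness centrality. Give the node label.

0

Unnormalized betweenness of each node: 0:2, 1:1/2, 2:3/2, 3:3/2, 4:1/2, 5:1.
0 has the largest value, 2, making it the main broker — the node through which the most shortest paths run.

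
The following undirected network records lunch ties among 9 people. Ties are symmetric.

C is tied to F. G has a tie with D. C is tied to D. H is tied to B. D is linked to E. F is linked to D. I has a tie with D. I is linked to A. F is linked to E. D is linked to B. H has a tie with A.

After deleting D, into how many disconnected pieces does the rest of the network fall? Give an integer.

Without D, the remaining ties split the others into: {C, E, F}; {A, B, H, I}; {G}.
That's 3 separate components.

3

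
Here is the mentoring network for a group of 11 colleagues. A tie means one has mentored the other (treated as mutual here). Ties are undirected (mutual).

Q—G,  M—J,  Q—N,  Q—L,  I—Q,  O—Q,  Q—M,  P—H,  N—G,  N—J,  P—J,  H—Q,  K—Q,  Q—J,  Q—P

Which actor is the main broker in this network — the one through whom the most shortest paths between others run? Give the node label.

Q

Unnormalized betweenness of each node: G:0, H:0, I:0, J:3/2, K:0, L:0, M:0, N:1/2, O:0, P:1/2, Q:75/2.
Q has the largest value, 75/2, making it the main broker — the node through which the most shortest paths run.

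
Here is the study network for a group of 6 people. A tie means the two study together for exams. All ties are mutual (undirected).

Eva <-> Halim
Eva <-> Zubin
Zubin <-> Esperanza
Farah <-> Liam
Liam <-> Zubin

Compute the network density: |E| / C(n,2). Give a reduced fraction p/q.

There are 5 edges and 6 nodes, so the maximum possible is C(6,2) = 15.
Density = 5/15 = 1/3.

1/3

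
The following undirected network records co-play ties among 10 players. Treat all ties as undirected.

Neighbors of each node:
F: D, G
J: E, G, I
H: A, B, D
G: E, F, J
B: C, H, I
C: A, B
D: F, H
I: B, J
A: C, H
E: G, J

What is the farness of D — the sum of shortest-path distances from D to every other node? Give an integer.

Distances from D: A:2, B:2, C:3, E:3, F:1, G:2, H:1, I:3, J:3.
Sum = 2 + 2 + 3 + 3 + 1 + 2 + 1 + 3 + 3 = 20.

20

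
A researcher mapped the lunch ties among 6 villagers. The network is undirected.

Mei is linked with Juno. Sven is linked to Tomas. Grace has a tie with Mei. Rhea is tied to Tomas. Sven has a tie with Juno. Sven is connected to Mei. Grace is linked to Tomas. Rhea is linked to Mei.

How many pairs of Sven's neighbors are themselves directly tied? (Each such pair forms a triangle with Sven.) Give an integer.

Sven's neighbors: Juno, Mei, and Tomas.
Neighbor pairs that are themselves tied: Sven–Juno–Mei. Each forms one triangle with Sven, for 1 in total.

1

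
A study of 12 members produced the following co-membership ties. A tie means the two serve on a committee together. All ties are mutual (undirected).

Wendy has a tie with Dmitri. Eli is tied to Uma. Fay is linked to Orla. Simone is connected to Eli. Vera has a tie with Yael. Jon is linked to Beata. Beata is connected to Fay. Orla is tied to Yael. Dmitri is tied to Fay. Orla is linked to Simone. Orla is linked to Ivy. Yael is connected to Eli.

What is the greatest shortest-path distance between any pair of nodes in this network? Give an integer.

Eccentricity of each node (its greatest distance to any other): Beata:5, Dmitri:5, Eli:5, Fay:4, Ivy:4, Jon:6, Orla:3, Simone:4, Uma:6, Vera:5, Wendy:6, Yael:4.
The maximum eccentricity is 6, realized for instance by the pair Uma–Wendy via Uma – Eli – Yael – Orla – Fay – Dmitri – Wendy. So the diameter is 6.

6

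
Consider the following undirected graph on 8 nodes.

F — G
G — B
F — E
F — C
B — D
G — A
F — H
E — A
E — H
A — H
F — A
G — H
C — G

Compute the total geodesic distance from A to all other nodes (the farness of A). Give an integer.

Distances from A: B:2, C:2, D:3, E:1, F:1, G:1, H:1.
Sum = 2 + 2 + 3 + 1 + 1 + 1 + 1 = 11.

11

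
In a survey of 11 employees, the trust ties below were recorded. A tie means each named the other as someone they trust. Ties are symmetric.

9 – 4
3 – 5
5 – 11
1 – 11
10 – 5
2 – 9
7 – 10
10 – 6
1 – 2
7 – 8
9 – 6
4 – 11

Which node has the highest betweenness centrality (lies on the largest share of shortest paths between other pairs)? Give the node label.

10

Unnormalized betweenness of each node: 1:3, 2:2, 3:0, 4:5/2, 5:17, 6:17/2, 7:9, 8:0, 9:9, 10:39/2, 11:25/2.
10 has the largest value, 39/2, making it the main broker — the node through which the most shortest paths run.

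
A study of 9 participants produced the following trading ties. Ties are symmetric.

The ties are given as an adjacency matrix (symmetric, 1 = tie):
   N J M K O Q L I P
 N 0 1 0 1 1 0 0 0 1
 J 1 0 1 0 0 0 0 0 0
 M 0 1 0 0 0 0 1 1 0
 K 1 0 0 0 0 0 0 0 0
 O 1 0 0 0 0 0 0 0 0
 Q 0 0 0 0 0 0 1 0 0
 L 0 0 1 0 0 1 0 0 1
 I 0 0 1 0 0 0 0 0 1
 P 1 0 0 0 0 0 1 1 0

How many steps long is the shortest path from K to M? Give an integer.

One shortest route is K – N – J – M, which uses 3 edges, and at distance 2 from K we only reach {J, O, P}, which does not include M. So d(K,M) = 3.

3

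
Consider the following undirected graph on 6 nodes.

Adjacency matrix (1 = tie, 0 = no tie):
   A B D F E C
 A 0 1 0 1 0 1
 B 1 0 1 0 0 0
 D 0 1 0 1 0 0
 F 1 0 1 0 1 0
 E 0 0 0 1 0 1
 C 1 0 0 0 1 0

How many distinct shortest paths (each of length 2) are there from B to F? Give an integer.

The shortest distance is 2. The length-2 paths are: B–A–F; B–D–F.
That gives 2 distinct shortest paths.

2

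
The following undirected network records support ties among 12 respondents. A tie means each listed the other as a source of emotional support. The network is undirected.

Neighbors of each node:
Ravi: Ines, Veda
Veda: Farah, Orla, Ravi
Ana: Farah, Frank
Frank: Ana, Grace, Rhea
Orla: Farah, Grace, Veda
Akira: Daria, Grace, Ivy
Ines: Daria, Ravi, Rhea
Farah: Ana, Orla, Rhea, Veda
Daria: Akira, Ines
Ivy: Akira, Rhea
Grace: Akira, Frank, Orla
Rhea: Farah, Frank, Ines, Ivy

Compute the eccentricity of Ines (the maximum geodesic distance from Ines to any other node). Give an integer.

Distances from Ines: Akira:2, Ana:3, Daria:1, Farah:2, Frank:2, Grace:3, Ivy:2, Orla:3, Ravi:1, Rhea:1, Veda:2.
The largest is 3 (to Orla, Ana, and Grace), so the eccentricity of Ines is 3.

3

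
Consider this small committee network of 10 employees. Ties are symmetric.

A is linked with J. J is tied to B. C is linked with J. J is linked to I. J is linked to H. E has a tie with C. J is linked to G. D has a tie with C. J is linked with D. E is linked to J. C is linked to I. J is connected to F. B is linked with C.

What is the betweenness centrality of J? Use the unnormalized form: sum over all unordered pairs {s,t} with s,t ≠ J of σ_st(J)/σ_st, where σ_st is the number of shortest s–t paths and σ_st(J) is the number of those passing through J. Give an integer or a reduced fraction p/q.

Pairs whose geodesics pass through J — B–F: 1; B–G: 1; B–A: 1; B–H: 1; B–I: 1/2; B–E: 1/2; B–D: 1/2; F–C: 1; F–G: 1; F–A: 1; F–H: 1; F–I: 1; F–E: 1; F–D: 1 … (+18 more pairs).
All other pairs contribute 0.
Summing the contributions gives betweenness(J) = 29.

29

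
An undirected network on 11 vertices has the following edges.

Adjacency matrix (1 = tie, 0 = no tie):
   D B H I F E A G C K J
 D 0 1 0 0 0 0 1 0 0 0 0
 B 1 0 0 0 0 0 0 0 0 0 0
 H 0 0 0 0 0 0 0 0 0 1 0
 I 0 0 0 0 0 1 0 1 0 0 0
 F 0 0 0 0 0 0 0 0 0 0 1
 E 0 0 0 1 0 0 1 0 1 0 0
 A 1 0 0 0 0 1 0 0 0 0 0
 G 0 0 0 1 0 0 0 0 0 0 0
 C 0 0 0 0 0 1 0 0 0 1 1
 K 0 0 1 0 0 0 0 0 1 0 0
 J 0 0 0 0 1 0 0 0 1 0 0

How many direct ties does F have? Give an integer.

F is directly tied to J. That is 1 neighbor, so the degree of F is 1.

1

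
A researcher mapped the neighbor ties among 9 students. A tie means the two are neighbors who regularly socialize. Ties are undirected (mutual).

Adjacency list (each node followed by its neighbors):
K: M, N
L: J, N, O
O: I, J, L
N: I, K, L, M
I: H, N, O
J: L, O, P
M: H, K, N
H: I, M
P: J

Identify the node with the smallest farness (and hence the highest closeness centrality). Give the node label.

N

Farness (sum of distances to all others) for each node — H:18, I:14, J:16, K:18, L:14, M:17, N:13, O:15, P:23.
The smallest farness is 13, for N, so N has the highest closeness.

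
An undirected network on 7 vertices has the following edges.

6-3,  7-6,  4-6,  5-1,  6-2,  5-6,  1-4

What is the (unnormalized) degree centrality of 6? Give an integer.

5

6 is directly tied to 2, 3, 4, 5, and 7. That is 5 neighbors, so the degree of 6 is 5.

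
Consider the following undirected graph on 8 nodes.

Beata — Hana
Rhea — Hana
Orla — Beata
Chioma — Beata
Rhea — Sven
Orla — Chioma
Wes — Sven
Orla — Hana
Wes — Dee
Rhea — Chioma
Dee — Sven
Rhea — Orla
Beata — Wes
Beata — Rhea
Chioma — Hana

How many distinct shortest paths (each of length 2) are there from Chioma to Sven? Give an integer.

The shortest distance is 2, and the only length-2 path is Chioma–Rhea–Sven. So there is exactly 1 shortest path.

1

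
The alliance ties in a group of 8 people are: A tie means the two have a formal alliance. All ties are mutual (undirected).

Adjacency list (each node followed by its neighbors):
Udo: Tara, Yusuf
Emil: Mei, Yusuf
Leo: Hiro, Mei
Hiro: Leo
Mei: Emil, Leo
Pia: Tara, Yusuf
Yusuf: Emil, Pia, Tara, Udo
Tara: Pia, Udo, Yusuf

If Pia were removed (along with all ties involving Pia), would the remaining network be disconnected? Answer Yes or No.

No

Even without Pia, every remaining node can still reach every other (the residual graph is connected), so Pia is not a cut vertex.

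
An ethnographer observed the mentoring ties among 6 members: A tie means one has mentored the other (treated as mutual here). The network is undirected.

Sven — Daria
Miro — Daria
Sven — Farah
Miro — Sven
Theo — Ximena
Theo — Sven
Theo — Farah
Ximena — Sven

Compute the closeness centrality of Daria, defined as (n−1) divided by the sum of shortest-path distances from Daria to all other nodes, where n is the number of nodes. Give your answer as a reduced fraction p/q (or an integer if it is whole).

Distances from Daria: Farah:2, Miro:1, Sven:1, Theo:2, Ximena:2. Sum = 8.
n = 6, so closeness = 5/8.

5/8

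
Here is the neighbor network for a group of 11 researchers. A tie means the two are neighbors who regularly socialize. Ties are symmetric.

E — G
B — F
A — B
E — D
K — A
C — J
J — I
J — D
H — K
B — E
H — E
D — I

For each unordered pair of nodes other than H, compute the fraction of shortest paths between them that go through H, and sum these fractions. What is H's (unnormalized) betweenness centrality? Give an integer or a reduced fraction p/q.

Pairs whose geodesics pass through H — J–K: 1; K–G: 1; K–C: 1; K–I: 1; K–D: 1; K–E: 1.
All other pairs contribute 0.
Summing the contributions gives betweenness(H) = 6.

6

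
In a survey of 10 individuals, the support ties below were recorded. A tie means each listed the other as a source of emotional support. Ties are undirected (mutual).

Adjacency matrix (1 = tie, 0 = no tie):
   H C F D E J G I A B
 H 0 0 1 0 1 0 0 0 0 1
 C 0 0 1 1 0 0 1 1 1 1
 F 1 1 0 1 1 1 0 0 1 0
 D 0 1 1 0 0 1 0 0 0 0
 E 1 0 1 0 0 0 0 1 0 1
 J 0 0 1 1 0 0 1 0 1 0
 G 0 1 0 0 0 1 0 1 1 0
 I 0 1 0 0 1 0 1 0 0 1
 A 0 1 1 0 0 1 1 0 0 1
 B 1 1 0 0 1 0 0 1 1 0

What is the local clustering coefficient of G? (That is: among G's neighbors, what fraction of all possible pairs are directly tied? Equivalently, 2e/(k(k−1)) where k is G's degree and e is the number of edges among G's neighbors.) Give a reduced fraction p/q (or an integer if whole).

1/2

G's neighbors: A, C, I, and J (k = 4).
Possible neighbor pairs: C(4,2) = 6. Edges among them: A–C, A–J, C–I → e = 3.
Clustering(G) = 3/6 = 1/2.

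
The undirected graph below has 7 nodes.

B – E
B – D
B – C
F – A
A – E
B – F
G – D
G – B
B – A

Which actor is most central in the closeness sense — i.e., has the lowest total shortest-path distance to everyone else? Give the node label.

Farness (sum of distances to all others) for each node — A:9, B:6, C:11, D:10, E:10, F:10, G:10.
The smallest farness is 6, for B, so B has the highest closeness.

B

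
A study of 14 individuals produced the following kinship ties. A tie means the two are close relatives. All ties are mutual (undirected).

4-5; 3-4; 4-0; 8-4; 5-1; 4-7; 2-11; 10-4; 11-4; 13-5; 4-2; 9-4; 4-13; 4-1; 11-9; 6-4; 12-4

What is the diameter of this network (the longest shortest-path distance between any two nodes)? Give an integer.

Eccentricity of each node (its greatest distance to any other): 0:2, 1:2, 2:2, 3:2, 4:1, 5:2, 6:2, 7:2, 8:2, 9:2, 10:2, 11:2, 12:2, 13:2.
The maximum eccentricity is 2, realized for instance by the pair 10–8 via 10 – 4 – 8. So the diameter is 2.

2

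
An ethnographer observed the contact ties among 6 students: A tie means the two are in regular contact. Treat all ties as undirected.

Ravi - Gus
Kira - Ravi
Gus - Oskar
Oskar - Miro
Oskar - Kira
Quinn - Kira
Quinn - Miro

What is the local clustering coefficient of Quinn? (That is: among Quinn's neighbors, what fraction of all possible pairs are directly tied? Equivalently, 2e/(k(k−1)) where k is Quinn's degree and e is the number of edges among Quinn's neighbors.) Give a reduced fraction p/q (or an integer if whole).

Quinn's neighbors: Kira and Miro (k = 2).
Possible neighbor pairs: C(2,2) = 1. Edges among them: none → e = 0.
Clustering(Quinn) = 0/1.

0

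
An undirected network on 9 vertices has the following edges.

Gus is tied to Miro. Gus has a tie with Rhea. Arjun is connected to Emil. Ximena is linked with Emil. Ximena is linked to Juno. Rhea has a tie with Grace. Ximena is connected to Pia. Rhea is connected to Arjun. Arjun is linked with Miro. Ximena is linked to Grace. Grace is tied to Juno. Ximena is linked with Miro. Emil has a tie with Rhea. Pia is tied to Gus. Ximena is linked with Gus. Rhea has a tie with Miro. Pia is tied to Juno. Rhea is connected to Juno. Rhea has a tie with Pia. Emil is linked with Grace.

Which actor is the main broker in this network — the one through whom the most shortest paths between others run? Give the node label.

Unnormalized betweenness of each node: Arjun:1/3, Emil:7/6, Grace:1/2, Gus:1/2, Juno:1/2, Miro:7/6, Pia:1/2, Rhea:43/6, Ximena:25/6.
Rhea has the largest value, 43/6, making it the main broker — the node through which the most shortest paths run.

Rhea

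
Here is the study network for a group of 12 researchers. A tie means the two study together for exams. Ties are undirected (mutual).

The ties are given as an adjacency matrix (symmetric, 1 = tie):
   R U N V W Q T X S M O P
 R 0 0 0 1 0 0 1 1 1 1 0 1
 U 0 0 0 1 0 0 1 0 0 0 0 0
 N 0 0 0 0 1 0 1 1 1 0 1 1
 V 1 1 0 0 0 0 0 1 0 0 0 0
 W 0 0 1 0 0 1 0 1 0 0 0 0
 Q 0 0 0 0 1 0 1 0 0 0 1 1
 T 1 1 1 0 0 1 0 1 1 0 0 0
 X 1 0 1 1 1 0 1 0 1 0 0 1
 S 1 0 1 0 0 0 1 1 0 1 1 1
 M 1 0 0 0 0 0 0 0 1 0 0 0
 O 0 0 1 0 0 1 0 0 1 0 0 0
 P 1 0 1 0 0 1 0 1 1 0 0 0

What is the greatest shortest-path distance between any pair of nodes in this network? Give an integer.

3

Eccentricity of each node (its greatest distance to any other): M:3, N:2, O:3, P:3, Q:3, R:2, S:2, T:2, U:3, V:3, W:3, X:2.
The maximum eccentricity is 3, realized for instance by the pair U–W via U – T – N – W. So the diameter is 3.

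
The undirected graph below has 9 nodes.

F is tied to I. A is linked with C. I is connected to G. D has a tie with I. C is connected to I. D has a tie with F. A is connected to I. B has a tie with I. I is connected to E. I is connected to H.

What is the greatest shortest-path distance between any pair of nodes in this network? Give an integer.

2

Eccentricity of each node (its greatest distance to any other): A:2, B:2, C:2, D:2, E:2, F:2, G:2, H:2, I:1.
The maximum eccentricity is 2, realized for instance by the pair A–D via A – I – D. So the diameter is 2.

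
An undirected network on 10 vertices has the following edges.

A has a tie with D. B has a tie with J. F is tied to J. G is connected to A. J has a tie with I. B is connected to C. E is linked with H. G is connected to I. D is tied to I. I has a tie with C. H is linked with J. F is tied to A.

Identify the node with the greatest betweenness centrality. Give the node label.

J

Unnormalized betweenness of each node: A:5/2, B:2, C:3/2, D:1, E:0, F:4, G:1, H:8, I:27/2, J:39/2.
J has the largest value, 39/2, making it the main broker — the node through which the most shortest paths run.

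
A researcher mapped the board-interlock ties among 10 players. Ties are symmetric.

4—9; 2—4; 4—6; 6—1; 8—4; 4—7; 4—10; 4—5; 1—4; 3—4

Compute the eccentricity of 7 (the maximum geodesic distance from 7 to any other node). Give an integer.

2

Distances from 7: 1:2, 2:2, 3:2, 4:1, 5:2, 6:2, 8:2, 9:2, 10:2.
The largest is 2 (to 9, 1, 3, 5, 6, 8, 2, and 10), so the eccentricity of 7 is 2.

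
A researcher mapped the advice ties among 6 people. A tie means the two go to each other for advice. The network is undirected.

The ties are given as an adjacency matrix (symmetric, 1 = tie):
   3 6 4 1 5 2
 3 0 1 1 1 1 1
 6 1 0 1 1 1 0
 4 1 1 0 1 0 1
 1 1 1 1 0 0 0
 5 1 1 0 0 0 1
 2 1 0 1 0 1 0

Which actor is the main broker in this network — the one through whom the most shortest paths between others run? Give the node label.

Unnormalized betweenness of each node: 1:0, 2:1/3, 3:5/3, 4:5/6, 5:1/3, 6:5/6.
3 has the largest value, 5/3, making it the main broker — the node through which the most shortest paths run.

3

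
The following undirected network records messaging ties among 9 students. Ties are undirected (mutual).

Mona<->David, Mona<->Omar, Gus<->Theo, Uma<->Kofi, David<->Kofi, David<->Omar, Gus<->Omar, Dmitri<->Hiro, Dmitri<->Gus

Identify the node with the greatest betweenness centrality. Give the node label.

Unnormalized betweenness of each node: David:12, Dmitri:7, Gus:17, Hiro:0, Kofi:7, Mona:0, Omar:16, Theo:0, Uma:0.
Gus has the largest value, 17, making it the main broker — the node through which the most shortest paths run.

Gus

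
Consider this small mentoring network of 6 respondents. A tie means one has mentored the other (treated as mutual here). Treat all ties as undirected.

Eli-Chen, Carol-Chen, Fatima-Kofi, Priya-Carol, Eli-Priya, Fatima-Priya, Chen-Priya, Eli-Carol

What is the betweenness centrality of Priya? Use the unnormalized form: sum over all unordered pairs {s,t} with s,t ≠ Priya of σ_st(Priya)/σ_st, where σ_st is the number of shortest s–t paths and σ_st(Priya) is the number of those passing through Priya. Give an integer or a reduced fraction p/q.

Pairs whose geodesics pass through Priya — Kofi–Carol: 1; Kofi–Eli: 1; Kofi–Chen: 1; Fatima–Carol: 1; Fatima–Eli: 1; Fatima–Chen: 1.
All other pairs contribute 0.
Summing the contributions gives betweenness(Priya) = 6.

6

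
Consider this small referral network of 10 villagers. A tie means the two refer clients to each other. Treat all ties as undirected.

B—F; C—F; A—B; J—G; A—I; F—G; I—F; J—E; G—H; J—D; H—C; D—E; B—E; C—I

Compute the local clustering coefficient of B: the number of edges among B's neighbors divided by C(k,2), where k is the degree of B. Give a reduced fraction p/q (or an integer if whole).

0

B's neighbors: A, E, and F (k = 3).
Possible neighbor pairs: C(3,2) = 3. Edges among them: none → e = 0.
Clustering(B) = 0/3 = 0.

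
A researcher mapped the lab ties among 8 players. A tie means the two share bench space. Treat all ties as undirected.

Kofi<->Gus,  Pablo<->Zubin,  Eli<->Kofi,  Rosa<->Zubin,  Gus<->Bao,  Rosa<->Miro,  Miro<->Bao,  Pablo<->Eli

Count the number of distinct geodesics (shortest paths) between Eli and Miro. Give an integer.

The shortest distance is 4. The length-4 paths are: Eli–Kofi–Gus–Bao–Miro; Eli–Pablo–Zubin–Rosa–Miro.
That gives 2 distinct shortest paths.

2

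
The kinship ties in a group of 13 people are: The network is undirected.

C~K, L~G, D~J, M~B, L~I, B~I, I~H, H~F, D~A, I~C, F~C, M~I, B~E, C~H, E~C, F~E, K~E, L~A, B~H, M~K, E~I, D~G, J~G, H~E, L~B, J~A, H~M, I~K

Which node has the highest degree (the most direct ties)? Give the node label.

I

Degrees — A:3, B:5, C:5, D:3, E:6, F:3, G:3, H:6, I:7, J:3, K:4, L:4, M:4.
The maximum is 7, attained only by I.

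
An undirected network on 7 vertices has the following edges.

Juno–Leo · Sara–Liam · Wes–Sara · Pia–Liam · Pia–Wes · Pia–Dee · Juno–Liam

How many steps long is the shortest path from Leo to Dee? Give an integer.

4

One shortest route is Leo – Juno – Liam – Pia – Dee, which uses 4 edges, and at distance 3 from Leo we only reach {Pia, Sara}, which does not include Dee. So d(Leo,Dee) = 4.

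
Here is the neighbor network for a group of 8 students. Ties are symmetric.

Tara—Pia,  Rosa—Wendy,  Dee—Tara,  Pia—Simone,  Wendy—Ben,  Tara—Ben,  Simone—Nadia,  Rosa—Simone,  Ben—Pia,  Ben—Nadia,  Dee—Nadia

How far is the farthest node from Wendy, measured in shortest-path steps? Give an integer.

3

Distances from Wendy: Ben:1, Dee:3, Nadia:2, Pia:2, Rosa:1, Simone:2, Tara:2.
The largest is 3 (to Dee), so the eccentricity of Wendy is 3.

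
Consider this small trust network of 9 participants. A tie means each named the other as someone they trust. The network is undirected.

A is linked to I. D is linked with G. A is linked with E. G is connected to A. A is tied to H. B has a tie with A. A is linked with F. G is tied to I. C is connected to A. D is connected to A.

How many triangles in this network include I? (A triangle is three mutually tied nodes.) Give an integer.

1

I's neighbors: A and G.
Neighbor pairs that are themselves tied: I–A–G. Each forms one triangle with I, for 1 in total.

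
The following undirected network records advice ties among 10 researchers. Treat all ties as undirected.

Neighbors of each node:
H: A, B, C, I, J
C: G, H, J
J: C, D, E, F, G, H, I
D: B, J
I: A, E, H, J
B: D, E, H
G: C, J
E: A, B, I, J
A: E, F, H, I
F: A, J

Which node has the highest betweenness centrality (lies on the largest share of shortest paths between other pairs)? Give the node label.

Unnormalized betweenness of each node: A:43/20, B:19/12, C:19/20, D:47/60, E:83/30, F:37/60, G:0, H:343/60, I:13/15, J:467/30.
J has the largest value, 467/30, making it the main broker — the node through which the most shortest paths run.

J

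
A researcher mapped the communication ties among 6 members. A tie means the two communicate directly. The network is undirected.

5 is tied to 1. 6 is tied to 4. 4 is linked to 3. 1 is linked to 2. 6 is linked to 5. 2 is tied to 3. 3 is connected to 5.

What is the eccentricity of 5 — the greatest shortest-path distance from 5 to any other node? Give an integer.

2

Distances from 5: 1:1, 2:2, 3:1, 4:2, 6:1.
The largest is 2 (to 4 and 2), so the eccentricity of 5 is 2.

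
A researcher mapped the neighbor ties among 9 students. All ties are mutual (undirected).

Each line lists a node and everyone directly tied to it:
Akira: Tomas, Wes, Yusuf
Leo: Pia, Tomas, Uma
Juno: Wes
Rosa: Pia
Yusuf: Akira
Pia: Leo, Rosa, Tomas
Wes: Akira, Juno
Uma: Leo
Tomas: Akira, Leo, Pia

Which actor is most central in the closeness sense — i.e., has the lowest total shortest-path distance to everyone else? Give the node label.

Farness (sum of distances to all others) for each node — Akira:15, Juno:27, Leo:17, Pia:17, Rosa:24, Tomas:14, Uma:24, Wes:20, Yusuf:22.
The smallest farness is 14, for Tomas, so Tomas has the highest closeness.

Tomas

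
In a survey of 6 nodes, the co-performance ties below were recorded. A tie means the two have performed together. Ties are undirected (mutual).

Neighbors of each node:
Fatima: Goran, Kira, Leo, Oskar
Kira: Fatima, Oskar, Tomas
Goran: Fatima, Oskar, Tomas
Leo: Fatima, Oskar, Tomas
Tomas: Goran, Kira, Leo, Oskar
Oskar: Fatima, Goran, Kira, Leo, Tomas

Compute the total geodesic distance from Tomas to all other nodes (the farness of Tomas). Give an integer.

Distances from Tomas: Fatima:2, Goran:1, Kira:1, Leo:1, Oskar:1.
Sum = 2 + 1 + 1 + 1 + 1 = 6.

6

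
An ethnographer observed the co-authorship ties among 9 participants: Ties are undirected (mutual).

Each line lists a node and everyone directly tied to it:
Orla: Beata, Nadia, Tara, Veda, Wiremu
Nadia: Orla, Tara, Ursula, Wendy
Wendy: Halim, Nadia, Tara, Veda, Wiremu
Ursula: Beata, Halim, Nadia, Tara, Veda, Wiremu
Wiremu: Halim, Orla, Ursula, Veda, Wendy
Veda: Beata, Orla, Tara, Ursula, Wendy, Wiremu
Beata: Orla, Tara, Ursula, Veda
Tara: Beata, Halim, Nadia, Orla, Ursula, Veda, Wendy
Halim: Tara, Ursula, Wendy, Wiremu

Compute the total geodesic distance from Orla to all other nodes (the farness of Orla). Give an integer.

11

Distances from Orla: Beata:1, Halim:2, Nadia:1, Tara:1, Ursula:2, Veda:1, Wendy:2, Wiremu:1.
Sum = 1 + 2 + 1 + 1 + 2 + 1 + 2 + 1 = 11.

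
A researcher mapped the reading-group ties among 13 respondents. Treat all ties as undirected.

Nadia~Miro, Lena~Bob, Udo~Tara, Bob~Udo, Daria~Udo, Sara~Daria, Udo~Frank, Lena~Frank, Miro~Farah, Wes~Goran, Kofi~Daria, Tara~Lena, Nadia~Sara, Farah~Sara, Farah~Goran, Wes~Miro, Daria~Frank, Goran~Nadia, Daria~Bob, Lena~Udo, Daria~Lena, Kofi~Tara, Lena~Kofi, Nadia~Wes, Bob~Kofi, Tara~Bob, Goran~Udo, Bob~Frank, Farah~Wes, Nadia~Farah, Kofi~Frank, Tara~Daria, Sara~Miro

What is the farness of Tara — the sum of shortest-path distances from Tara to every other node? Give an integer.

Distances from Tara: Bob:1, Daria:1, Farah:3, Frank:2, Goran:2, Kofi:1, Lena:1, Miro:3, Nadia:3, Sara:2, Udo:1, Wes:3.
Sum = 1 + 1 + 3 + 2 + 2 + 1 + 1 + 3 + 3 + 2 + 1 + 3 = 23.

23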